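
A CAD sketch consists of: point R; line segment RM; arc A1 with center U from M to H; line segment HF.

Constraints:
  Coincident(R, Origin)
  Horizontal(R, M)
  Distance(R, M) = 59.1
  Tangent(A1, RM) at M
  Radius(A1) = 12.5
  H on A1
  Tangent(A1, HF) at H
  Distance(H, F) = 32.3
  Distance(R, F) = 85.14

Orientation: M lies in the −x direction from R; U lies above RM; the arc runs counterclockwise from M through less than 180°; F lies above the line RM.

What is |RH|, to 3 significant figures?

54.4

Checks: R.y = 0.00, M.y = 0.00 ✓; |UH| = 12.50 ✓; ∠(UH, HF) = 90.00° ✓; |HF| = 32.30 ✓; |RF| = 85.14 ✓.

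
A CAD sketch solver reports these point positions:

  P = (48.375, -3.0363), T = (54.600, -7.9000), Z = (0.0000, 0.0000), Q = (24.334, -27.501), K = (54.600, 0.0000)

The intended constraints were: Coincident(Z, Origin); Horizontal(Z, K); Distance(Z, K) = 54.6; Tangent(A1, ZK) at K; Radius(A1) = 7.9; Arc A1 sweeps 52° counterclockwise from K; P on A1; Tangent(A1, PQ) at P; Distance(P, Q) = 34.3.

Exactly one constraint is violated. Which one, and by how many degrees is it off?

Tangent(A1, PQ) at P — off by 6.50°.

Z = (0.00, 0.00) ✓; Z.y = 0.00, K.y = 0.00 ✓; |ZK| = 54.60 ✓; ∠(TK, KZ) = 90.00° ✓; |TK| = 7.900 ✓; bearing(T→P) − bearing(T→K) = 52.00° ✓; |TP| = 7.900 ✓; ∠(TP, PQ) = 96.50° ✗; |PQ| = 34.30 ✓.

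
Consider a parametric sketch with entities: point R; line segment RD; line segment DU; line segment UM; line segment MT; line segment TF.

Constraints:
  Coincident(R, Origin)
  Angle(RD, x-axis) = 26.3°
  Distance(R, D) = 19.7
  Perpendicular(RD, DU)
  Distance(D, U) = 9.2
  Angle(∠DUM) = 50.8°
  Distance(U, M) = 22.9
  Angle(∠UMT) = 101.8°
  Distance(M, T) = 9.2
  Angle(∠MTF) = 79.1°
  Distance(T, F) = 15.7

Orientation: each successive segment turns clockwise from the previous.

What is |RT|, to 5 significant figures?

14.797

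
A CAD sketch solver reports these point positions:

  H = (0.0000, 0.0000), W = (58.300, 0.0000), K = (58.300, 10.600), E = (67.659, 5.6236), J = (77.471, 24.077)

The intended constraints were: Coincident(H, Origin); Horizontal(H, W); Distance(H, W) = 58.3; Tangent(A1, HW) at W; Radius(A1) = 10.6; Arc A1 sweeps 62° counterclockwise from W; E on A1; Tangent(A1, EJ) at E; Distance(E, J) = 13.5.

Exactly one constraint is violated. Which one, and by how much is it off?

Distance(E, J) = 13.5 — off by 7.40.

H = (0.00, 0.00) ✓; H.y = 0.00, W.y = 0.00 ✓; |HW| = 58.30 ✓; ∠(KW, WH) = 90.00° ✓; |KW| = 10.60 ✓; bearing(K→E) − bearing(K→W) = 62.00° ✓; |KE| = 10.60 ✓; ∠(KE, EJ) = 90.00° ✓; |EJ| = 20.90 ✗.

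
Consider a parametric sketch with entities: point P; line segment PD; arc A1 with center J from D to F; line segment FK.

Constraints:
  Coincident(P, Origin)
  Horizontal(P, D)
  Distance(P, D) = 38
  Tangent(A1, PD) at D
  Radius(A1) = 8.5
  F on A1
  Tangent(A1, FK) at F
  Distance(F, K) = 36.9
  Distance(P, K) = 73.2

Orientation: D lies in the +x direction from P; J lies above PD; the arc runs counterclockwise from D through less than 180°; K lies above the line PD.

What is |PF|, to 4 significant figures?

45.63

Checks: |JF| = 8.500 ✓; ∠(JF, FK) = 90.00° ✓; |FK| = 36.90 ✓; |PK| = 73.20 ✓.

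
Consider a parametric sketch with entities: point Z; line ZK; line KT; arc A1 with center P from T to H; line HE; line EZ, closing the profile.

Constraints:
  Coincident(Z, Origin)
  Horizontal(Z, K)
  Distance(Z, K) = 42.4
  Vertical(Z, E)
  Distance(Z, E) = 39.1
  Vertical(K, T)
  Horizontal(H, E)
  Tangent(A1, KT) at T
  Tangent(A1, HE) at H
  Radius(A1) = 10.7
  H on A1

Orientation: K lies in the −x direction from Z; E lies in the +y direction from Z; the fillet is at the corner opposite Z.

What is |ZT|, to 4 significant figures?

51.03

Z is at the origin; Z and K share the same y with |ZK| = 42.4 and K on the −x side, so K = (-42.40, 0.000). Z and E share the same x with |ZE| = 39.1 and E on the +y side, so E = (0.000, 39.10). The virtual corner opposite Z is at (-42.40, 39.10). The tangent condition forces PT to be normal to KT and the tangent condition forces PH to be normal to HE, with radius 10.7, so the center P sits 10.7 in from both sides at P = (-31.70, 28.40). That places the tangent points at T = (-42.40, 28.40) on KT and H = (-31.70, 39.10) on HE. Then |ZT| = |T − Z| = 51.03.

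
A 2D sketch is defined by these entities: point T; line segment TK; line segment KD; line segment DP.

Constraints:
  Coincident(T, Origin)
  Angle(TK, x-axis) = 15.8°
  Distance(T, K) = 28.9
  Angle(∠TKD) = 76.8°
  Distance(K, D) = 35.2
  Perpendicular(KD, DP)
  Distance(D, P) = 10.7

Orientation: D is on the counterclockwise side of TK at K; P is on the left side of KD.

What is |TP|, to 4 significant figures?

33.50

T is at the origin; TK runs at 15.8° with length 28.9, so K = 28.9·(cos 15.8°, sin 15.8°) = (27.81, 7.869). ∠TKD = 76.8°, so KD runs at 15.8° + (180° − 76.8°) = 119.0° from the x-axis; with |KD| = 35.2, D = K + 35.2·(cos 119.0°, sin 119.0°) = (10.74, 38.66). KD ⟂ DP; with |DP| = 10.7 on the left of KD, P = D + 10.7·(-0.8746, -0.4848) = (1.384, 33.47). Then |TP| = |P − T| = 33.50.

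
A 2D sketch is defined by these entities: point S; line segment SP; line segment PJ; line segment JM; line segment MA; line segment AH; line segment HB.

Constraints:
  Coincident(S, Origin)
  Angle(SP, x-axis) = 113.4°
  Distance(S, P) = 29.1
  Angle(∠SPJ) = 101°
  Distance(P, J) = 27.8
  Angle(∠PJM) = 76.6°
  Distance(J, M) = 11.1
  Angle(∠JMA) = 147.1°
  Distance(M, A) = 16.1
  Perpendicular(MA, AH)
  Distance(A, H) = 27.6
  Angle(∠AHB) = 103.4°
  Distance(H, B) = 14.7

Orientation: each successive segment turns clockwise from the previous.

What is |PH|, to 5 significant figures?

5.8229

S is at the origin; SP runs at 113.4° with length 29.1, so P = (-11.557, 26.707). ∠SPJ = 101.0° gives PJ at 34.400° from the x-axis; with |PJ| = 27.8, J = (11.381, 42.413). ∠PJM = 76.6° gives JM at -69.000° from the x-axis; with |JM| = 11.1, M = (15.359, 32.050). ∠JMA = 147.1° gives MA at -101.90° from the x-axis; with |MA| = 16.1, A = (12.039, 16.296). The perpendicularity gives AH at right angles to MA, so AH runs at 168.10°; with |AH| = 27.6, H = (-14.968, 21.987). Then |PH| = |H − P| = 5.8229.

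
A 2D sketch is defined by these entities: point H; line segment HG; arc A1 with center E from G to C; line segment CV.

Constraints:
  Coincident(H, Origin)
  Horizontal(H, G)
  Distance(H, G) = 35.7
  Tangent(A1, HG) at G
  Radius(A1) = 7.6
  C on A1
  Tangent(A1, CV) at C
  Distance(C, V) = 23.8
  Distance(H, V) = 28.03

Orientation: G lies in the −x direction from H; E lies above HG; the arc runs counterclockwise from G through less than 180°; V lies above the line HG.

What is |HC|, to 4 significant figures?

29.60

H is at the origin; HG is horizontal with |HG| = 35.7 and G on the −x side, so G = (-35.70, 0.000). A1 meets HG tangentially, so EG is at right angles to HG, so E = G + (0, 7.6) = (-35.70, 7.600). Since EC ⟂ CV (tangency), |EV| = √(7.6² + 23.8²) = 24.98 regardless of where C sits on A1. So V lies on both circle(H, 28.03) and circle(E, 24.98); the above-HG intersection is V = (-16.02, 23.00). C is the foot of the tangent from V: C = (-29.42, 3.323).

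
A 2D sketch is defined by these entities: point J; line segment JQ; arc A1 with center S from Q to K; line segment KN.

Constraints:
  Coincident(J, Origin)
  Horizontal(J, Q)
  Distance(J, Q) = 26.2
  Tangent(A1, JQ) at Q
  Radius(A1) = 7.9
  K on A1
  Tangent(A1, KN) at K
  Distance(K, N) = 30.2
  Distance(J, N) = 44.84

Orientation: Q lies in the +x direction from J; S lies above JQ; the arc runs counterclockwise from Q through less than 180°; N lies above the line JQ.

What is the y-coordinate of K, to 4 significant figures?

10.83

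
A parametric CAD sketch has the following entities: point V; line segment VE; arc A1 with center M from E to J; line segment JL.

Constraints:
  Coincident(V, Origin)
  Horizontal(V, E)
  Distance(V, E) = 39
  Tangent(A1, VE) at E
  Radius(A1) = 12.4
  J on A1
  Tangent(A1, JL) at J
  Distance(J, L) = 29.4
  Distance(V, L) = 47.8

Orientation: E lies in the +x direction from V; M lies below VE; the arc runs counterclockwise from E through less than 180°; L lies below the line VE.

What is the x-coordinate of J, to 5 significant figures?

26.627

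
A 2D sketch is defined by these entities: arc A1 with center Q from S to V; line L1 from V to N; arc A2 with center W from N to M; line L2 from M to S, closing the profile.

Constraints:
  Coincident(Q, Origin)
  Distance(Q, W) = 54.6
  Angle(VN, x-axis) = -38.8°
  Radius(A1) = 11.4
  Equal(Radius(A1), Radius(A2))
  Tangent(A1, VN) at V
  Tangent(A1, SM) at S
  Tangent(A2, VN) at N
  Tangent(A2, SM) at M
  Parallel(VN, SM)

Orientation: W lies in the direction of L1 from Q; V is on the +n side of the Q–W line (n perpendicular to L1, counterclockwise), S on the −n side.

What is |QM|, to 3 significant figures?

55.8

The slot axis is L1's direction at -38.8°, so u = (cos -38.8°, sin -38.8°) = (0.779, -0.627) and n = (−sin -38.8°, cos -38.8°) = (0.627, 0.779). Q is at the origin and W lies 54.6 along u from Q, so W = 54.6·u = (42.6, -34.2). Tangency of A1 to both parallel lines with radius 11.4 puts V and S at Q ± 11.4·n: V = (7.14, 8.88), S = (-7.14, -8.88). Equal radii place N and M the same way about W: N = W + 11.4·n = (49.7, -25.3), M = W − 11.4·n = (35.4, -43.1). Then |QM| = |M − Q| = 55.8.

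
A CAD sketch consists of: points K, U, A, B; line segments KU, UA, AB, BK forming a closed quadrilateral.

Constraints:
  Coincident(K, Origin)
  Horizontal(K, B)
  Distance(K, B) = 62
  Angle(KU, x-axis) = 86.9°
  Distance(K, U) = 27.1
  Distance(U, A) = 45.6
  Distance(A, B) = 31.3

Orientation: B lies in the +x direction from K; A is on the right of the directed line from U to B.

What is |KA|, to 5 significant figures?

32.357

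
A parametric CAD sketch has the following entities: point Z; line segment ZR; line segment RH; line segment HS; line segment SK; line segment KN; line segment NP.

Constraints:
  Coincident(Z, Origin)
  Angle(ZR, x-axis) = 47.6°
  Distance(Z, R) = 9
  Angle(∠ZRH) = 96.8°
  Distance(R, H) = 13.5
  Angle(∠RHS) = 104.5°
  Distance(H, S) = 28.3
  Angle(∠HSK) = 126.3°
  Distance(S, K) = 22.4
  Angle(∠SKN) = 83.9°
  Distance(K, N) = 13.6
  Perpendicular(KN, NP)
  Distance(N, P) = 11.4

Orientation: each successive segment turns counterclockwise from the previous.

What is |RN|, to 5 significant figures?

35.230

Z is at the origin; ZR runs at 47.6° with length 9.0, so R = (6.0687, 6.6461). ∠ZRH = 96.8° gives RH at 130.80° from the x-axis; with |RH| = 13.5, H = (-2.7525, 16.866). ∠RHS = 104.5° gives HS at -153.70° from the x-axis; with |HS| = 28.3, S = (-28.123, 4.3266). ∠HSK = 126.3° gives SK at -100.00° from the x-axis; with |SK| = 22.4, K = (-32.013, -17.733). ∠SKN = 83.9° gives KN at -3.9000° from the x-axis; with |KN| = 13.6, N = (-18.444, -18.658). Then |RN| = |N − R| = 35.230.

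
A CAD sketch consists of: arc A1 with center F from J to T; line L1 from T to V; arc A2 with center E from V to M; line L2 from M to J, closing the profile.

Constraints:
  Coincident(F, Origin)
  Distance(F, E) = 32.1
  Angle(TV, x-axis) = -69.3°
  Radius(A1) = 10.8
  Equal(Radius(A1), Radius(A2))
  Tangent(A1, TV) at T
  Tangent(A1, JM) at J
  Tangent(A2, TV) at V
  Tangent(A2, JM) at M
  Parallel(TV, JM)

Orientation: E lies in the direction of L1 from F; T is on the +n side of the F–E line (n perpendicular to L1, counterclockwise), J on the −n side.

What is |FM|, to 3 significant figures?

33.9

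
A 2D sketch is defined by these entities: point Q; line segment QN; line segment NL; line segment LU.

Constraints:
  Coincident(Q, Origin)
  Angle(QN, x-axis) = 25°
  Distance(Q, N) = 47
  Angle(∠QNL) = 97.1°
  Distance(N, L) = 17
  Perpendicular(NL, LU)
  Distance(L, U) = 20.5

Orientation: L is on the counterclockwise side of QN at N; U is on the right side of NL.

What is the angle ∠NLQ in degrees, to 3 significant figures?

63.9°

Q is at the origin; QN runs at 25.0° with length 47.0, so N = 47.0·(cos 25.0°, sin 25.0°) = (42.6, 19.9). ∠QNL = 97.1°, so NL runs at 25.0° + (180° − 97.1°) = 108° from the x-axis; with |NL| = 17.0, L = N + 17.0·(cos 108°, sin 108°) = (37.4, 36.0). Then cos ∠NLQ = LN·LQ / (|LN||LQ|), giving 63.9°.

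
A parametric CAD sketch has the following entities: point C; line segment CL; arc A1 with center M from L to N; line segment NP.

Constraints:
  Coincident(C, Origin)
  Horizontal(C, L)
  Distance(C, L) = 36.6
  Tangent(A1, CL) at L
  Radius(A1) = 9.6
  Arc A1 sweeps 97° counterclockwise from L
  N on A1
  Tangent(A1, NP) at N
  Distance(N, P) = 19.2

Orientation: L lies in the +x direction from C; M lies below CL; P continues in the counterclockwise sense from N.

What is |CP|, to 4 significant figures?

41.89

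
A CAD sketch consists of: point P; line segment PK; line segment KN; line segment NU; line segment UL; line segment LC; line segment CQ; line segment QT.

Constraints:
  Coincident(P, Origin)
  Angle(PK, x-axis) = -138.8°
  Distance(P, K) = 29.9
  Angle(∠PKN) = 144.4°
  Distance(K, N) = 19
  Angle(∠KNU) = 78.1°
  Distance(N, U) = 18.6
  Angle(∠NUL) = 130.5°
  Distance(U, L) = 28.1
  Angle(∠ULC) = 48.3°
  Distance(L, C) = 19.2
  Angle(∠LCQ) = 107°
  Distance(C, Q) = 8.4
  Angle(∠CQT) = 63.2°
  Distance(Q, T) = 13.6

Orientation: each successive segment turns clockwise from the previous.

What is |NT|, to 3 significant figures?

32.6

∠LCQ = 107.0° gives CQ at -170° from the x-axis; with |CQ| = 8.4, Q = (-26.9, -7.69). ∠CQT = 63.2° gives QT at 72.7° from the x-axis; with |QT| = 13.6, T = (-22.9, 5.30). Then |NT| = |T − N| = 32.6.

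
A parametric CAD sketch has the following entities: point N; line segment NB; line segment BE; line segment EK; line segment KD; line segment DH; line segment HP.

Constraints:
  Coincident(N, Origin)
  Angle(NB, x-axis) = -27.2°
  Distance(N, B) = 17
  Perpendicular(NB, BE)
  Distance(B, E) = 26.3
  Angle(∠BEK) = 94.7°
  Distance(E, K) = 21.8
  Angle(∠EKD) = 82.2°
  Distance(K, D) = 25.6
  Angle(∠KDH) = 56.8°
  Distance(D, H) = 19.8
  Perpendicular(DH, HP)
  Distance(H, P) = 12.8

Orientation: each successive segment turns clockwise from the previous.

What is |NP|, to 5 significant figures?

25.073

∠KDH = 56.8° gives DH at -63.500° from the x-axis; with |DH| = 19.8, H = (4.7085, -18.437). DH ⟂ HP, so HP runs at -153.50°; with |HP| = 12.8, P = (-6.7467, -24.148). Then |NP| = |P − N| = 25.073.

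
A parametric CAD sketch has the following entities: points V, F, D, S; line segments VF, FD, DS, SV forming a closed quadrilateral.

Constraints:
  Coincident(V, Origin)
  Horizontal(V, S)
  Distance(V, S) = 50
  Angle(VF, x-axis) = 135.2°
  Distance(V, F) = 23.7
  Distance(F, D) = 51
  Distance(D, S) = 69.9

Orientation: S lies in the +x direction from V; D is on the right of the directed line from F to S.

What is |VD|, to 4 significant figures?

35.74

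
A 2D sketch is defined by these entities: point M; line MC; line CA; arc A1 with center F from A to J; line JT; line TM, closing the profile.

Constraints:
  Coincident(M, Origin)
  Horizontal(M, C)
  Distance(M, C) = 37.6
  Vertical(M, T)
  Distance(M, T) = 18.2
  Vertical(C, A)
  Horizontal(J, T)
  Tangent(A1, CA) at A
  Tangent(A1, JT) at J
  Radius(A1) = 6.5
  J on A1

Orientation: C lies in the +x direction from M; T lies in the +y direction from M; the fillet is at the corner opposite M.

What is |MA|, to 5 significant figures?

39.378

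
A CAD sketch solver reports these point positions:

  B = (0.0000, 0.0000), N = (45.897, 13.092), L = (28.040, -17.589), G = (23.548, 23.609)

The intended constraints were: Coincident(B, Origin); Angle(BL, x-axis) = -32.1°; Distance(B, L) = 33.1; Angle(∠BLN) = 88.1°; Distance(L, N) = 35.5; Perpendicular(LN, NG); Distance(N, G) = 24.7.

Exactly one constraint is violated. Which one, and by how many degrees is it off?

Perpendicular(LN, NG) — off by 5.00°.

B = (0.00, 0.00) ✓; BL at -32.10° ✓; |BL| = 33.10 ✓; ∠BLN = 88.10° ✓; |LN| = 35.50 ✓; ∠(LN, NG) = 95.00° ✗; |NG| = 24.70 ✓.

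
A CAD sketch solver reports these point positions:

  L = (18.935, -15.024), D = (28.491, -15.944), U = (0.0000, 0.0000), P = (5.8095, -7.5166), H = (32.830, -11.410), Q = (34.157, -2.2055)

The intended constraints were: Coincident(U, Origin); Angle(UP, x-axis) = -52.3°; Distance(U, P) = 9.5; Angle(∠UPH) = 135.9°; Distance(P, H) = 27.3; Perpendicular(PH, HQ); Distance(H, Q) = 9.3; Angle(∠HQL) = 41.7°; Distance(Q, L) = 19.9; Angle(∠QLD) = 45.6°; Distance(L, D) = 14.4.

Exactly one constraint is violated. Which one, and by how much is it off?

Distance(L, D) = 14.4 — off by 4.80.

U = (0.00, 0.00) ✓; UP at -52.30° ✓; |UP| = 9.500 ✓; ∠UPH = 135.9° ✓; |PH| = 27.30 ✓; ∠(PH, HQ) = 90.00° ✓; |HQ| = 9.300 ✓; ∠HQL = 41.70° ✓; |QL| = 19.90 ✓; ∠QLD = 45.60° ✓; |LD| = 9.600 ✗.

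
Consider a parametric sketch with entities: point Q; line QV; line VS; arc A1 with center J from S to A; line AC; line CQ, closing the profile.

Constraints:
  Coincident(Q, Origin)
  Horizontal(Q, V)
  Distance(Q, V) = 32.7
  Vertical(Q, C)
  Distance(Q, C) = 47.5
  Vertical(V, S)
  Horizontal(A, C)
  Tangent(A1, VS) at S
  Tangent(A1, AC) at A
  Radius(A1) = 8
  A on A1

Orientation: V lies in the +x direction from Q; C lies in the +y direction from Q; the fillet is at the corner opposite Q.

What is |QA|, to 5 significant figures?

53.538

Q is at the origin; Q and V share the same y with |QV| = 32.7 and V on the +x side, so V = (32.700, 0.0000). QC is vertical with |QC| = 47.5 and C on the +y side, so C = (0.0000, 47.500). The virtual corner opposite Q is at (32.700, 47.500). Tangency of A1 to VS means the radius JS is perpendicular to VS and the tangent condition forces JA to be normal to AC, with radius 8.0, so the center J sits 8.0 in from both sides at J = (24.700, 39.500). That places the tangent points at S = (32.700, 39.500) on VS and A = (24.700, 47.500) on AC. Then |QA| = |A − Q| = 53.538.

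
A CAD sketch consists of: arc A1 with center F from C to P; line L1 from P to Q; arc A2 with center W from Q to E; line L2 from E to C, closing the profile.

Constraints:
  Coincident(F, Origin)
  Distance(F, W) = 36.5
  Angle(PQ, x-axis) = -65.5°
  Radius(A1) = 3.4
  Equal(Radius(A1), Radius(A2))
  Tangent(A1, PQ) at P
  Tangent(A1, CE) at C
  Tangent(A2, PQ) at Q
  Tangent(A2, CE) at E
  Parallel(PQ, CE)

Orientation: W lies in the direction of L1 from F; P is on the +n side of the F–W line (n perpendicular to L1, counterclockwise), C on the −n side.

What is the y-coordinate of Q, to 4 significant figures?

-31.80

The slot axis is L1's direction at -65.5°, so u = (cos -65.5°, sin -65.5°) = (0.4147, -0.9100) and n = (−sin -65.5°, cos -65.5°) = (0.9100, 0.4147). F is at the origin and W lies 36.5 along u from F, so W = 36.5·u = (15.14, -33.21). Tangency of A1 to both parallel lines with radius 3.4 puts P and C at F ± 3.4·n: P = (3.094, 1.410), C = (-3.094, -1.410). Equal radii place Q and E the same way about W: Q = W + 3.4·n = (18.23, -31.80), E = W − 3.4·n = (12.04, -34.62). So Q.y = -31.80.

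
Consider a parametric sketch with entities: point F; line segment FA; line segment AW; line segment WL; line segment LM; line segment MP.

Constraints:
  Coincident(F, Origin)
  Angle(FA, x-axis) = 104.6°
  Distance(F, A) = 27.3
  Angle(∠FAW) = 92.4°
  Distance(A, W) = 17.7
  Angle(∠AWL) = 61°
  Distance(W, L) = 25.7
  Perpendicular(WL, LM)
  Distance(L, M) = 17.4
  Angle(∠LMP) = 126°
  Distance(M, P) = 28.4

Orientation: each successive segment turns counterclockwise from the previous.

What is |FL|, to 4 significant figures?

7.986

F is at the origin; FA runs at 104.6° with length 27.3, so A = (-6.881, 26.42). ∠FAW = 92.4° gives AW at -167.8° from the x-axis; with |AW| = 17.7, W = (-24.18, 22.68). ∠AWL = 61.0° gives WL at -48.80° from the x-axis; with |WL| = 25.7, L = (-7.253, 3.341). Then |FL| = |L − F| = 7.986.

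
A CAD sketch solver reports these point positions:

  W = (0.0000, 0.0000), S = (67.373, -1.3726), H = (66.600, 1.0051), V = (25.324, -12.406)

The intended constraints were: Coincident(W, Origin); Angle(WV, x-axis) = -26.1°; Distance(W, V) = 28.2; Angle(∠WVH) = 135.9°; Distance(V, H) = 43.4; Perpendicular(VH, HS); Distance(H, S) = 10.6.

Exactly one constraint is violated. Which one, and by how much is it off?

Distance(H, S) = 10.6 — off by 8.10.

W = (0.00, 0.00) ✓; WV at -26.10° ✓; |WV| = 28.20 ✓; ∠WVH = 135.9° ✓; |VH| = 43.40 ✓; ∠(VH, HS) = 89.99° ✓; |HS| = 2.500 ✗.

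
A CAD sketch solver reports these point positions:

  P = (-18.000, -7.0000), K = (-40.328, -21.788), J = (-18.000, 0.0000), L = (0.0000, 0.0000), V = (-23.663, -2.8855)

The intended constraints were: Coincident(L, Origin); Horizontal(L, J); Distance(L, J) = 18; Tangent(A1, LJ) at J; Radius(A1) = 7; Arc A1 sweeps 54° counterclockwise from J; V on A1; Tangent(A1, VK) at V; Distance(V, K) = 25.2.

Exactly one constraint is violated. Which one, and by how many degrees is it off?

Tangent(A1, VK) at V — off by 5.40°.

L = (0.00, 0.00) ✓; L.y = 0.00, J.y = 0.00 ✓; |LJ| = 18.00 ✓; ∠(PJ, JL) = 90.00° ✓; |PJ| = 7.000 ✓; bearing(P→V) − bearing(P→J) = 54.00° ✓; |PV| = 7.000 ✓; ∠(PV, VK) = 95.40° ✗; |VK| = 25.20 ✓.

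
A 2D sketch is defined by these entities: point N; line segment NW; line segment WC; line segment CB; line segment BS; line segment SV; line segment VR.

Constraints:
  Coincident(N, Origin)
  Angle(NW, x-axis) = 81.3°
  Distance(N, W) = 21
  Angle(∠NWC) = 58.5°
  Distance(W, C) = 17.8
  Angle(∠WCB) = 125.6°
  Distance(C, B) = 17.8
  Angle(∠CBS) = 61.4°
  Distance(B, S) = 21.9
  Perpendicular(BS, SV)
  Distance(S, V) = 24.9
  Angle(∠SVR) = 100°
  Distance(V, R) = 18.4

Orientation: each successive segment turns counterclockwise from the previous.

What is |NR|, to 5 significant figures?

32.442

N is at the origin; NW runs at 81.3° with length 21.0, so W = (3.1765, 20.758). ∠NWC = 58.5° gives WC at -157.20° from the x-axis; with |WC| = 17.8, C = (-13.233, 13.861). ∠WCB = 125.6° gives CB at -102.80° from the x-axis; with |CB| = 17.8, B = (-17.176, -3.4971). ∠CBS = 61.4° gives BS at 15.800° from the x-axis; with |BS| = 21.9, S = (3.8963, 2.4659). BS is perpendicular to SV, so SV runs at 105.80°; with |SV| = 24.9, V = (-2.8835, 26.425). ∠SVR = 100.0° gives VR at -174.20° from the x-axis; with |VR| = 18.4, R = (-21.189, 24.566). Then |NR| = |R − N| = 32.442.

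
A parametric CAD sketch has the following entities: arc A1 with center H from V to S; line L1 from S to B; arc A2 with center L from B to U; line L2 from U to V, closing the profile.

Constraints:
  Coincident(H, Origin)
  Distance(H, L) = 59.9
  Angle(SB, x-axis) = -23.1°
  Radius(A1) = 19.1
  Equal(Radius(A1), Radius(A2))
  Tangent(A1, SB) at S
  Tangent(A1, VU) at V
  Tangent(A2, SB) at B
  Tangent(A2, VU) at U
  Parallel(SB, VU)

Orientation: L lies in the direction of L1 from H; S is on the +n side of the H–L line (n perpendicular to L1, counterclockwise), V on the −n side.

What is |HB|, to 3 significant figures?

62.9

The slot axis is L1's direction at -23.1°, so u = (cos -23.1°, sin -23.1°) = (0.920, -0.392) and n = (−sin -23.1°, cos -23.1°) = (0.392, 0.920). H is at the origin and L lies 59.9 along u from H, so L = 59.9·u = (55.1, -23.5). Tangency of A1 to both parallel lines with radius 19.1 puts S and V at H ± 19.1·n: S = (7.49, 17.6), V = (-7.49, -17.6). Equal radii place B and U the same way about L: B = L + 19.1·n = (62.6, -5.93), U = L − 19.1·n = (47.6, -41.1). Then |HB| = |B − H| = 62.9.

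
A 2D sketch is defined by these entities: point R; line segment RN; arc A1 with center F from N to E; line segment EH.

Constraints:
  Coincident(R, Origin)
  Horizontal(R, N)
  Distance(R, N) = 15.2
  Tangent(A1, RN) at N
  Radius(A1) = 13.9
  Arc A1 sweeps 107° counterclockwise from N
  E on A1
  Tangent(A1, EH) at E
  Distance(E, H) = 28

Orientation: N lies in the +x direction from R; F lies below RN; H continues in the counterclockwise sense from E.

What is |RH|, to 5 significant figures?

45.865

On A1, N sits at bearing 90° from F; a 107° counterclockwise sweep puts E at bearing 197°, so E = F + 13.9·(cos 197°, sin 197°) = (1.9074, -17.964). Tangency of A1 to EH means the radius FE is perpendicular to EH, so EH runs along (−sin 197°, cos 197°); with |EH| = 28.0, H = (10.094, -44.740). Then |RH| = |H − R| = 45.865.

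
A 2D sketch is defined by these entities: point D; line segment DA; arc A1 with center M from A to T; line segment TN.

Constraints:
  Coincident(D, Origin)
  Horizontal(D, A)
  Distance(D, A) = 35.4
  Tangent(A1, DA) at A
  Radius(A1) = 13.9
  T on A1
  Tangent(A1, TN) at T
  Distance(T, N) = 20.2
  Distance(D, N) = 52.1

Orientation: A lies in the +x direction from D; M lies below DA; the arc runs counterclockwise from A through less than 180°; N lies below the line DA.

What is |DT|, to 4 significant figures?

32.26

Checks: ∠(MA, AD) = 90.00° ✓; |MT| = 13.90 ✓; ∠(MT, TN) = 90.00° ✓; |TN| = 20.20 ✓; |DN| = 52.10 ✓.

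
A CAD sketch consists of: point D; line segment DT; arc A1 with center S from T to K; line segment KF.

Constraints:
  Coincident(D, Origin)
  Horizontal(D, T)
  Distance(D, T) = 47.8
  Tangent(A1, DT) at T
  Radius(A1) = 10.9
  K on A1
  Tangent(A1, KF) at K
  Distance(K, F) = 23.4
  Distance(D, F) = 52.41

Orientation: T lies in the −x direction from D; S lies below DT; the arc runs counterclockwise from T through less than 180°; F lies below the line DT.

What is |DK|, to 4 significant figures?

58.53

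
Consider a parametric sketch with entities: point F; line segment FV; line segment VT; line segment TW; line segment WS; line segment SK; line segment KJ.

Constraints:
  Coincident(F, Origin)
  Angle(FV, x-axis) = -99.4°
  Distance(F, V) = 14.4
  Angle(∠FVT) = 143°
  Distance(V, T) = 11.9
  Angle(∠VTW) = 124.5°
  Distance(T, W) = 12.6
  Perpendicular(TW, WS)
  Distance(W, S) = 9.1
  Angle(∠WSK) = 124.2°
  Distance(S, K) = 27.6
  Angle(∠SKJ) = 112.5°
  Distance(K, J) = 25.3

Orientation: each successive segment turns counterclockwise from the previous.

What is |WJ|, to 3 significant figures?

45.3

F is at the origin; FV runs at -99.4° with length 14.4, so V = (-2.35, -14.2). ∠FVT = 143.0° gives VT at -62.4° from the x-axis; with |VT| = 11.9, T = (3.16, -24.8). ∠VTW = 124.5° gives TW at -6.90° from the x-axis; with |TW| = 12.6, W = (15.7, -26.3). TW is perpendicular to WS, so WS runs at 83.1°; with |WS| = 9.1, S = (16.8, -17.2). ∠WSK = 124.2° gives SK at 139° from the x-axis; with |SK| = 27.6, K = (-4.04, 0.911). ∠SKJ = 112.5° gives KJ at -154° from the x-axis; with |KJ| = 25.3, J = (-26.7, -10.3). Then |WJ| = |J − W| = 45.3.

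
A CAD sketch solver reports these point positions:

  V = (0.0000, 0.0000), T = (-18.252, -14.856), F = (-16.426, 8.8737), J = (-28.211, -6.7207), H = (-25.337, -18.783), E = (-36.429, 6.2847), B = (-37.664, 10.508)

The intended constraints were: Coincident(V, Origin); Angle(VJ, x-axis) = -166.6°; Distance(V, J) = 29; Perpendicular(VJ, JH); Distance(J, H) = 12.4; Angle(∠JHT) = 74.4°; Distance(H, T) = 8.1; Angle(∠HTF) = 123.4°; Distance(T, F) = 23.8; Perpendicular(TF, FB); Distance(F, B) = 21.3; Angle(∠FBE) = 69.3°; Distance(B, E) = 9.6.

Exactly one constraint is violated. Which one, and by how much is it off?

Distance(B, E) = 9.6 — off by 5.20.

V = (0.00, 0.00) ✓; VJ at -166.6° ✓; |VJ| = 29.00 ✓; ∠(VJ, JH) = 90.00° ✓; |JH| = 12.40 ✓; ∠JHT = 74.40° ✓; |HT| = 8.101 ✓; ∠HTF = 123.4° ✓; |TF| = 23.80 ✓; ∠(TF, FB) = 90.00° ✓; |FB| = 21.30 ✓; ∠FBE = 69.30° ✓; |BE| = 4.400 ✗.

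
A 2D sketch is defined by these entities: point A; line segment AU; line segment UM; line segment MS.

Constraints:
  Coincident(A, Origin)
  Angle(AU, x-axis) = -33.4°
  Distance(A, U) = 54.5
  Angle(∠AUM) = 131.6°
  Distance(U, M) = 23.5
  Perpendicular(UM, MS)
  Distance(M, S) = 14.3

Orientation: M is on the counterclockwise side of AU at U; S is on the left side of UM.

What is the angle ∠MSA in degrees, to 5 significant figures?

113.91°

A is at the origin; AU runs at -33.4° with length 54.5, so U = 54.5·(cos -33.4°, sin -33.4°) = (45.499, -30.001). ∠AUM = 131.6°, so UM runs at -33.4° + (180° − 131.6°) = 15.000° from the x-axis; with |UM| = 23.5, M = U + 23.5·(cos 15.000°, sin 15.000°) = (68.198, -23.919). UM ⟂ MS; with |MS| = 14.3 on the left of UM, S = M + 14.3·(-0.25882, 0.96593) = (64.497, -10.106). Then cos ∠MSA = SM·SA / (|SM||SA|), giving 113.91°.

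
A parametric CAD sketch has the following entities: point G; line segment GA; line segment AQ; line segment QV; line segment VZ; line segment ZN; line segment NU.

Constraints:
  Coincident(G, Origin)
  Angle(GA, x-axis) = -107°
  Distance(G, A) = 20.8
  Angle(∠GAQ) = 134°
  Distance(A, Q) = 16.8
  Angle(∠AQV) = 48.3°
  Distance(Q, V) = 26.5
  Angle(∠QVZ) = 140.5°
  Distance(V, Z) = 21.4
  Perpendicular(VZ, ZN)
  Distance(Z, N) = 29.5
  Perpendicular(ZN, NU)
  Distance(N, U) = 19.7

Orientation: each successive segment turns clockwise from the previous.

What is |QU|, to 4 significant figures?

25.50

G is at the origin; GA runs at -107.0° with length 20.8, so A = (-6.081, -19.89). ∠GAQ = 134.0° gives AQ at -153.0° from the x-axis; with |AQ| = 16.8, Q = (-21.05, -27.52). ∠AQV = 48.3° gives QV at 75.30° from the x-axis; with |QV| = 26.5, V = (-14.33, -1.886). ∠QVZ = 140.5° gives VZ at 35.80° from the x-axis; with |VZ| = 21.4, Z = (3.031, 10.63). VZ ⟂ ZN, so ZN runs at -54.20°; with |ZN| = 29.5, N = (20.29, -13.29). The perpendicularity gives NU at right angles to ZN, so NU runs at -144.2°; with |NU| = 19.7, U = (4.309, -24.82). Then |QU| = |U − Q| = 25.50.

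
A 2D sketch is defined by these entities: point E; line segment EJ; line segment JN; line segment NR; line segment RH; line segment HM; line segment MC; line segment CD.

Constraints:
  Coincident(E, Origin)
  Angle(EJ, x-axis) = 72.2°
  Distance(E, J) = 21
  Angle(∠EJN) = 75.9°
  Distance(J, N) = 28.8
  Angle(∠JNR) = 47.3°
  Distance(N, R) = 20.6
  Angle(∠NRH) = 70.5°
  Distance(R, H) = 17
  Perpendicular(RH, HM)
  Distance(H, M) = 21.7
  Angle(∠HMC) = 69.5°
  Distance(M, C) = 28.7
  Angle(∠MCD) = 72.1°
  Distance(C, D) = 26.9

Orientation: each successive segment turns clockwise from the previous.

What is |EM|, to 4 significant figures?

36.93

∠NRH = 70.5° gives RH at 85.90° from the x-axis; with |RH| = 17.0, H = (12.23, 16.26). The perpendicularity gives HM at right angles to RH, so HM runs at -4.100°; with |HM| = 21.7, M = (33.87, 14.71). Then |EM| = |M − E| = 36.93.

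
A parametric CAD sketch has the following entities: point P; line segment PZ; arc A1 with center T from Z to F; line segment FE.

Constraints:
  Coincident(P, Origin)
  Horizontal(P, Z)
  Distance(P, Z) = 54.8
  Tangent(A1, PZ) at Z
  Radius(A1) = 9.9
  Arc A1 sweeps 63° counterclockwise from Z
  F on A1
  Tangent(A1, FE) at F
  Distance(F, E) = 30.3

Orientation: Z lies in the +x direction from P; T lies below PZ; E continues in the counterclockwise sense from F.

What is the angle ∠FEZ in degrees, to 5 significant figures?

7.8670°

On A1, Z sits at bearing 90° from T; a 63° counterclockwise sweep puts F at bearing 153°, so F = T + 9.9·(cos 153°, sin 153°) = (45.979, -5.4055). Tangency of A1 to FE means the radius TF is perpendicular to FE, so FE runs along (−sin 153°, cos 153°); with |FE| = 30.3, E = (32.223, -32.403). Then cos ∠FEZ = EF·EZ / (|EF||EZ|), giving 7.8670°.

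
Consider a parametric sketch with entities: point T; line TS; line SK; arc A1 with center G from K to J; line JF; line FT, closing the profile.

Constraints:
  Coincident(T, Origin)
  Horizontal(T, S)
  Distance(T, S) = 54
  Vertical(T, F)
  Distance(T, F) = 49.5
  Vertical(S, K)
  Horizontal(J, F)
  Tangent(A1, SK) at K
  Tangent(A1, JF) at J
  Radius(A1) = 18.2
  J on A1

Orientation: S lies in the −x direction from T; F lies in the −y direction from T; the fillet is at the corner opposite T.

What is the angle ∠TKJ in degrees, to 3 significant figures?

75.1°

The virtual corner opposite T is at (-54.0, -49.5). A1 meets SK tangentially, so GK is at right angles to SK and A1 meets JF tangentially, so GJ is at right angles to JF, with radius 18.2, so the center G sits 18.2 in from both sides at G = (-35.8, -31.3). That places the tangent points at K = (-54.0, -31.3) on SK and J = (-35.8, -49.5) on JF. Then cos ∠TKJ = KT·KJ / (|KT||KJ|), giving 75.1°.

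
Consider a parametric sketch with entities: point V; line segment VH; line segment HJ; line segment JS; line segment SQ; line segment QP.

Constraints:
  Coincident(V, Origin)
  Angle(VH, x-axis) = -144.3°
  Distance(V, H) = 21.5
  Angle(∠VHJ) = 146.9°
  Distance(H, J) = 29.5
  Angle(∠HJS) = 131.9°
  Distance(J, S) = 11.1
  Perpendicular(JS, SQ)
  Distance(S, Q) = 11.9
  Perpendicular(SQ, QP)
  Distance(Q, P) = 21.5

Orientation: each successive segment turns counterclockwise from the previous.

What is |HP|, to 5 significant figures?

13.699

V is at the origin; VH runs at -144.3° with length 21.5, so H = (-17.460, -12.546). ∠VHJ = 146.9° gives HJ at -111.20° from the x-axis; with |HJ| = 29.5, J = (-28.128, -40.050). ∠HJS = 131.9° gives JS at -63.100° from the x-axis; with |JS| = 11.1, S = (-23.106, -49.949). JS is perpendicular to SQ, so SQ runs at 26.900°; with |SQ| = 11.9, Q = (-12.493, -44.565). SQ is perpendicular to QP, so QP runs at 116.90°; with |QP| = 21.5, P = (-22.221, -25.391). Then |HP| = |P − H| = 13.699.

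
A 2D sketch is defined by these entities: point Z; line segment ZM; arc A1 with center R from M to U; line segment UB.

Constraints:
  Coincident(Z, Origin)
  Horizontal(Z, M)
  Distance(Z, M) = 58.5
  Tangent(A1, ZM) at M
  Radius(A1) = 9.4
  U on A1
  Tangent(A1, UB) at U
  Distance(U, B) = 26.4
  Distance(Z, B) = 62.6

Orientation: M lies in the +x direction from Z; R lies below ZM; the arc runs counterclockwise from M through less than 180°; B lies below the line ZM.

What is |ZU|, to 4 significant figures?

50.14

Z is at the origin; Z and M share the same y with |ZM| = 58.5 and M on the +x side, so M = (58.50, 0.000). Since A1 is tangent to ZM there, RM ⟂ ZM, so R = M + (0, -9.4) = (58.50, -9.400). Since RU ⟂ UB (tangency), |RB| = √(9.4² + 26.4²) = 28.02 regardless of where U sits on A1. So B lies on both circle(Z, 62.6) and circle(R, 28.02); the below-ZM intersection is B = (50.94, -36.38). U is the foot of the tangent from B: U = (49.12, -10.05).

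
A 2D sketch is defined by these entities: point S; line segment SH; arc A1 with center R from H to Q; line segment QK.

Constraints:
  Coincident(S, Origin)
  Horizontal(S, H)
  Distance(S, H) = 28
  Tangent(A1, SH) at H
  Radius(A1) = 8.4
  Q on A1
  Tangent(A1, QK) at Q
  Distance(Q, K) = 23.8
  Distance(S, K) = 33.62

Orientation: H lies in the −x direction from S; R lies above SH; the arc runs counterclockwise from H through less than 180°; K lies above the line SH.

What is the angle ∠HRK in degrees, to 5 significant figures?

149.13°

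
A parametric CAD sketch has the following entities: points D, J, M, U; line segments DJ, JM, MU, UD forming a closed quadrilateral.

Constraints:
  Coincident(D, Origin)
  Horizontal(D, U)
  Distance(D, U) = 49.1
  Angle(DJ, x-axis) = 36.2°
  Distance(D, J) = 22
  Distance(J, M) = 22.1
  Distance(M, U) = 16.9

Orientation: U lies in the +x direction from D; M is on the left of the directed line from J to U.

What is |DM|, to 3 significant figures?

42.3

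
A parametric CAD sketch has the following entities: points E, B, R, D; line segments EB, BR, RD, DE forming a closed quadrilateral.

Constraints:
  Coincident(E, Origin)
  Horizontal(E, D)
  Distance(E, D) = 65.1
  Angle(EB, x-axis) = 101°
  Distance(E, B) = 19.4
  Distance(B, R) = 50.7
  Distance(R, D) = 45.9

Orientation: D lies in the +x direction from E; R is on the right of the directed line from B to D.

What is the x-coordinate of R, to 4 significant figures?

25.17

E is at the origin; ED is horizontal with |ED| = 65.1 and D in +x, so D = (65.1, 0). EB runs at 101.0° with |EB| = 19.4, so B = (-3.702, 19.04). R is determined by |BR| = 50.7 and |RD| = 45.9 together: it lies at the intersection of circle(B, 50.7) and circle(D, 45.9). With |BD| = 71.39, the foot of the radical line on BD is 38.94 from B and the perpendicular offset is √(50.7² − 38.94²) = 32.47. Taking the right-of-BD solution: R = (25.17, -22.63).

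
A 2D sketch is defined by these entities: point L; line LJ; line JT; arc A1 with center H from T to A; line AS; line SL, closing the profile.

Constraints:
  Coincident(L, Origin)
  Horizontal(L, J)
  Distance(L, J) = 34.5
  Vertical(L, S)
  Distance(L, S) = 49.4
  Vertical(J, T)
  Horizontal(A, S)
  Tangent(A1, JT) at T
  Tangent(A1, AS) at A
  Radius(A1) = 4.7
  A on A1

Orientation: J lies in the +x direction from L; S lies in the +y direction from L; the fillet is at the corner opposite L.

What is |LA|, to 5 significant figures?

57.692

L is at the origin; LJ is horizontal with |LJ| = 34.5 and J on the +x side, so J = (34.500, 0.0000). LS is vertical with |LS| = 49.4 and S on the +y side, so S = (0.0000, 49.400). The virtual corner opposite L is at (34.500, 49.400). Since A1 is tangent to JT there, HT ⟂ JT and since A1 is tangent to AS there, HA ⟂ AS, with radius 4.7, so the center H sits 4.7 in from both sides at H = (29.800, 44.700). That places the tangent points at T = (34.500, 44.700) on JT and A = (29.800, 49.400) on AS. Then |LA| = |A − L| = 57.692.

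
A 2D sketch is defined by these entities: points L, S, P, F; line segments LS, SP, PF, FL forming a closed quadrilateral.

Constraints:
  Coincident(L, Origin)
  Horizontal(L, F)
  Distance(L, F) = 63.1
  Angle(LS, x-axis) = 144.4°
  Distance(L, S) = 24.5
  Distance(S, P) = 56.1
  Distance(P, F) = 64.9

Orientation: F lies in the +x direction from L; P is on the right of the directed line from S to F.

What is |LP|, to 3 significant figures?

35.3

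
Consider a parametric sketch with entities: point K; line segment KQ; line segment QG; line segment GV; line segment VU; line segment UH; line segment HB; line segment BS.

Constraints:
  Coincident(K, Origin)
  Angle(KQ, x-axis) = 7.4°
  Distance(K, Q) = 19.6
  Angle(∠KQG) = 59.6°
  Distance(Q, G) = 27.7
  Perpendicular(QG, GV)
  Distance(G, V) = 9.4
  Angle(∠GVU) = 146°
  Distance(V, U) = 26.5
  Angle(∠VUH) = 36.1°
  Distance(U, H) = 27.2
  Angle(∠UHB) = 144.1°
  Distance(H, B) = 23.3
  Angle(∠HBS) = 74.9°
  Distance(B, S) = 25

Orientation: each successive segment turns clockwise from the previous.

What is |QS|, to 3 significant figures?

41.4

K is at the origin; KQ runs at 7.4° with length 19.6, so Q = (19.4, 2.52). ∠KQG = 59.6° gives QG at -113° from the x-axis; with |QG| = 27.7, G = (8.61, -23.0). QG ⟂ GV, so GV runs at 157°; with |GV| = 9.4, V = (-0.0392, -19.3). ∠GVU = 146.0° gives VU at 123° from the x-axis; with |VU| = 26.5, U = (-14.5, 2.92). ∠VUH = 36.1° gives UH at -20.9° from the x-axis; with |UH| = 27.2, H = (10.9, -6.78). ∠UHB = 144.1° gives HB at -56.8° from the x-axis; with |HB| = 23.3, B = (23.7, -26.3). ∠HBS = 74.9° gives BS at -162° from the x-axis; with |BS| = 25.0, S = (-0.0665, -34.0). Then |QS| = |S − Q| = 41.4.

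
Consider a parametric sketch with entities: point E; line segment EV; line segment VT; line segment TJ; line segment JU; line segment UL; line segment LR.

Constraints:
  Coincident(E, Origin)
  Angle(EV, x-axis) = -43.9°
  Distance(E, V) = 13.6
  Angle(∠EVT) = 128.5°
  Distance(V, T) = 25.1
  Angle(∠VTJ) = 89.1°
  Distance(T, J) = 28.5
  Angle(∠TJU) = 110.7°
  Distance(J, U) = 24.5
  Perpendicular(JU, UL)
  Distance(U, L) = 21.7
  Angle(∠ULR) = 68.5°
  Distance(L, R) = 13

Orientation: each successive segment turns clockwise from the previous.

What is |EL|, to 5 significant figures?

6.3457

E is at the origin; EV runs at -43.9° with length 13.6, so V = (9.7995, -9.4303). ∠EVT = 128.5° gives VT at -95.400° from the x-axis; with |VT| = 25.1, T = (7.4374, -34.419). ∠VTJ = 89.1° gives TJ at 173.70° from the x-axis; with |TJ| = 28.5, J = (-20.891, -31.291). ∠TJU = 110.7° gives JU at 104.40° from the x-axis; with |JU| = 24.5, U = (-26.983, -7.5612). JU ⟂ UL, so UL runs at 14.400°; with |UL| = 21.7, L = (-5.9652, -2.1646). Then |EL| = |L − E| = 6.3457.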